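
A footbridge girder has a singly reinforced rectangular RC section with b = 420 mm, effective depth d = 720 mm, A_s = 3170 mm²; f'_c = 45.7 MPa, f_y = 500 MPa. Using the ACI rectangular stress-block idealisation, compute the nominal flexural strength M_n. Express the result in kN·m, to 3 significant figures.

T = A_s f_y = 3170 × 500 = 1585000 N = 1585 kN.
From C = T: a = T/(0.85 f'_c b) = 1585000/(0.85 × 45.7 × 420) = 97.15 mm.
M_n = T(d − a/2) = 1585 kN × (720 − 48.575) mm = 1064.21 kN·m.

M_n ≈ 1060 kN·m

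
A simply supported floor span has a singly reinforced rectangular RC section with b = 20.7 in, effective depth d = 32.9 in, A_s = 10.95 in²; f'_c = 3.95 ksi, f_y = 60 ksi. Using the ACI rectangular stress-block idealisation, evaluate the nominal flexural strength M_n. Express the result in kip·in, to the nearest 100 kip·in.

M_n ≈ 18500 kip·in

T = A_s f_y = 10.95 × 60 = 657 kips.
a = T/(0.85 f'_c b) = 657/(0.85 × 3.95 × 20.7) = 9.453 in.
M_n = T(d − a/2) = 657 × (32.9 − 4.7265) = 18510.0 kip·in.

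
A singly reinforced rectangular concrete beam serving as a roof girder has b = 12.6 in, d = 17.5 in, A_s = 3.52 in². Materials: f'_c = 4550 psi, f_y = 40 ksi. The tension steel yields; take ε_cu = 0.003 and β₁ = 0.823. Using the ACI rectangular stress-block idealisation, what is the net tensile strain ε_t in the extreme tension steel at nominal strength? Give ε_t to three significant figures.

ε_t ≈ 0.0120

a = A_s f_y/(0.85 f'_c b) = 2.889 in.
β₁ = 0.823, so c = a/β₁ = 2.889/0.823 = 3.510 in.
From the linear strain diagram with ε_cu = 0.003: ε_t = 0.003 (d − c)/c = 0.003 × (17.5 − 3.510)/3.510 = 0.0120.
Since ε_t ≥ 0.005, the section is tension-controlled.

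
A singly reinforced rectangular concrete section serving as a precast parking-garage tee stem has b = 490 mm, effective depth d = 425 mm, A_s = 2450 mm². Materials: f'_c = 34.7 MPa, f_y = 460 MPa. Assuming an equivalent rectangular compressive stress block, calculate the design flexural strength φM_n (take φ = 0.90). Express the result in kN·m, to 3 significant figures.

T = A_s f_y = 2450 × 460 = 1127000 N = 1127 kN.
From C = T: a = T/(0.85 f'_c b) = 1127000/(0.85 × 34.7 × 490) = 77.98 mm.
M_n = T(d − a/2) = 1127 kN × (425 − 38.99) mm = 435.03 kN·m.
φM_n = 0.90 × 435.03 = 391.53 kN·m.

φM_n ≈ 392 kN·m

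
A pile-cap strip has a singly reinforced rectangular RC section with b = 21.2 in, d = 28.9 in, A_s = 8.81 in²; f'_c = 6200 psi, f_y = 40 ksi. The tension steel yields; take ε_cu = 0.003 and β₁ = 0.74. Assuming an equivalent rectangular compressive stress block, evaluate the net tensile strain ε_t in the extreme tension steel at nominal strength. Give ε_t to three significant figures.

a = A_s f_y/(0.85 f'_c b) = 3.154 in.
β₁ = 0.74, so c = a/β₁ = 3.154/0.74 = 4.262 in.
From the linear strain diagram with ε_cu = 0.003: ε_t = 0.003 (d − c)/c = 0.003 × (28.9 − 4.262)/4.262 = 0.0173.
Since ε_t ≥ 0.005, the section is tension-controlled.

ε_t ≈ 0.0173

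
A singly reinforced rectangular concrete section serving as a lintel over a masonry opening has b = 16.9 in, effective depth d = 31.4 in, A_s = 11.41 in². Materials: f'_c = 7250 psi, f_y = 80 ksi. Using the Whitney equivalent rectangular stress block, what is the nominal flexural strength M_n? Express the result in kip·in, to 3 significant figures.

T = A_s f_y = 11.41 × 80 = 912.8 kips.
a = T/(0.85 f'_c b) = 912.8/(0.85 × 7.25 × 16.9) = 8.765 in.
M_n = T(d − a/2) = 912.8 × (31.4 − 4.3825) = 24661.6 kip·in.

M_n ≈ 24700 kip·in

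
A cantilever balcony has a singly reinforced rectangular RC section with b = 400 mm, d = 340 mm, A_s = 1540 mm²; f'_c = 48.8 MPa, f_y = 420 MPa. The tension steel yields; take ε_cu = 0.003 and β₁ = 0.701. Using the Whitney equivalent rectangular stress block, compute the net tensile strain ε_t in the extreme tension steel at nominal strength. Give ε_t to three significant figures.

ε_t ≈ 0.0153

a = A_s f_y/(0.85 f'_c b) = 38.98 mm.
β₁ = 0.701, so c = a/β₁ = 38.98/0.701 = 55.61 mm.
From the linear strain diagram with ε_cu = 0.003: ε_t = 0.003 (d − c)/c = 0.003 × (340 − 55.61)/55.61 = 0.0153.
Since ε_t ≥ 0.005, the section is tension-controlled.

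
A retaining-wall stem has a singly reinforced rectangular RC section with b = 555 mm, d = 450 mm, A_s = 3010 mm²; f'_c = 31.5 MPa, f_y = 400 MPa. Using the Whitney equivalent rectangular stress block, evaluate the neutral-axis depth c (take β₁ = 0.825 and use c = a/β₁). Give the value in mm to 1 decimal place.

c ≈ 98.2 mm

T = A_s f_y = 3010 × 400 = 1204000 N = 1204 kN.
Setting C = 0.85 f'_c a b equal to T: a = 1204000/(0.85 × 31.5 × 555) = 81.022 mm.
With β₁ = 0.825, c = a/β₁ = 81.022/0.825 = 98.2 mm.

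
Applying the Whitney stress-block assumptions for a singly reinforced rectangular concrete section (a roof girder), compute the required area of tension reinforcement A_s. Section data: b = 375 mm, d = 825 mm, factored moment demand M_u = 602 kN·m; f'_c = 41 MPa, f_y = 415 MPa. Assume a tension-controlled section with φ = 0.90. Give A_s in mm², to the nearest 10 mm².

M_n = M_u/φ = 602/0.90 = 668.889 kN·m.
With M_n = 0.85 f'_c a b (d − a/2), solve the quadratic for a:
a = d − √(d² − 2M_n/(0.85 f'_c b)) = 825 − √(825² − 2 × 668.889×10⁶/(0.85 × 41 × 375)) = 64.57 mm.
A_s = 0.85 f'_c a b / f_y = 0.85 × 41 × 64.57 × 375 / 415 = 2033.4 mm².

A_s ≈ 2030 mm²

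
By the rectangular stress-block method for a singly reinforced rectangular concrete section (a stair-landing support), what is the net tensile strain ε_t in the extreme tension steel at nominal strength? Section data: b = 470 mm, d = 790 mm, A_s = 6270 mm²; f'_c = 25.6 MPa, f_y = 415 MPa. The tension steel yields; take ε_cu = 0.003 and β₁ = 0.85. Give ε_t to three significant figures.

a = A_s f_y/(0.85 f'_c b) = 254.42 mm.
β₁ = 0.85, so c = a/β₁ = 254.42/0.85 = 299.32 mm.
From the linear strain diagram with ε_cu = 0.003: ε_t = 0.003 (d − c)/c = 0.003 × (790 − 299.32)/299.32 = 0.00492.
ε_t is between 0.004 and 0.005 — transition zone.

ε_t ≈ 0.00492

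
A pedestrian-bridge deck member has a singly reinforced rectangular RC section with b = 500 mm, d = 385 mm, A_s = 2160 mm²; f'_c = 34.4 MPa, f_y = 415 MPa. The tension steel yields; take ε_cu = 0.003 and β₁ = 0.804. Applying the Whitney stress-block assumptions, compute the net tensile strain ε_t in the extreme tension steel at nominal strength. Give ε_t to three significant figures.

a = A_s f_y/(0.85 f'_c b) = 61.31 mm.
β₁ = 0.804, so c = a/β₁ = 61.31/0.804 = 76.26 mm.
From the linear strain diagram with ε_cu = 0.003: ε_t = 0.003 (d − c)/c = 0.003 × (385 − 76.26)/76.26 = 0.0121.
Since ε_t ≥ 0.005, the section is tension-controlled.

ε_t ≈ 0.0121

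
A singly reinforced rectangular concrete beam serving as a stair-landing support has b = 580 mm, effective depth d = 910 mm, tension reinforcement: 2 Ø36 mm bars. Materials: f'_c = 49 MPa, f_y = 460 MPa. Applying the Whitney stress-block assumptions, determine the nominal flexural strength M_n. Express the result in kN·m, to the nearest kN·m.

M_n ≈ 834 kN·m

A_s = 2 × 1018 = 2036 mm².
T = A_s f_y = 2036 × 460 = 936560 N = 936.56 kN.
From C = T: a = T/(0.85 f'_c b) = 936560/(0.85 × 49 × 580) = 38.77 mm.
M_n = T(d − a/2) = 936.56 kN × (910 − 19.385) mm = 834.11 kN·m.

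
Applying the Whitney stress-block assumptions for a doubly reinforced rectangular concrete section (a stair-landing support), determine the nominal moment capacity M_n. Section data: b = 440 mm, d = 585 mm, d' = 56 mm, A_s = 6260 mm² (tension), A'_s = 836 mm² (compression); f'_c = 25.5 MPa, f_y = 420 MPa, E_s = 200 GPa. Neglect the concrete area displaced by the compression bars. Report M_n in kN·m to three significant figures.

Assume both tension and compression steel yield.
Net tension couple steel: A_s − A'_s = 5424 mm².
a = (A_s − A'_s) f_y / (0.85 f'_c b) = 2278080/(0.85 × 25.5 × 440) = 238.87 mm.
c = a/β₁ = 238.87/0.85 = 281.02 mm; ε'_s = 0.003(c − d')/c = 0.0024 ≥ f_y/E_s = 0.0021, so compression steel does yield.
M_n = (A_s − A'_s) f_y (d − a/2) + A'_s f_y (d − d') = [2278080 × (585 − 119.435) + 351120 × (585 − 56)] × 10⁻⁶ = 1060.59 + 185.74 = 1246.33 kN·m.

M_n ≈ 1250 kN·m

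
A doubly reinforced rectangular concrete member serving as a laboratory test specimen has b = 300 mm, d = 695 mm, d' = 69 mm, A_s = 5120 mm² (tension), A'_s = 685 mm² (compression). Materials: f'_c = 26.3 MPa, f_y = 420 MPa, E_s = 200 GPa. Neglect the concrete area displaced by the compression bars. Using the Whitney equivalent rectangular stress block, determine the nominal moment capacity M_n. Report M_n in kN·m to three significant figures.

Assume both tension and compression steel yield.
Net tension couple steel: A_s − A'_s = 4435 mm².
a = (A_s − A'_s) f_y / (0.85 f'_c b) = 1862700/(0.85 × 26.3 × 300) = 277.75 mm.
c = a/β₁ = 277.75/0.85 = 326.76 mm; ε'_s = 0.003(c − d')/c = 0.0024 ≥ f_y/E_s = 0.0021, so compression steel does yield.
M_n = (A_s − A'_s) f_y (d − a/2) + A'_s f_y (d − d') = [1862700 × (695 − 138.875) + 287700 × (695 − 69)] × 10⁻⁶ = 1035.89 + 180.10 = 1215.99 kN·m.

M_n ≈ 1220 kN·m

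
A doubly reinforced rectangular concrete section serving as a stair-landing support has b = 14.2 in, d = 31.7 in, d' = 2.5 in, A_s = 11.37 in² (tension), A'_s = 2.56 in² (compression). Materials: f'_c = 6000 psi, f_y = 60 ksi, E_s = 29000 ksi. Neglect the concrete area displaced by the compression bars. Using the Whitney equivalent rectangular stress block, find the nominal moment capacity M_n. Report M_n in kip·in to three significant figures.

M_n ≈ 19300 kip·in

Assume both steels yield.
a = (A_s − A'_s) f_y/(0.85 f'_c b) = (11.37 − 2.56) × 60/(0.85 × 6 × 14.2) = 7.299 in.
c = a/β₁ = 7.299/0.75 = 9.732 in; ε'_s = 0.003(c − d')/c = 0.0022 ≥ ε_y = 0.0021, so the compression steel yields.
M_n = (A_s − A'_s) f_y (d − a/2) + A'_s f_y (d − d') = 528.6 × (31.7 − 3.6495) + 153.6 × (31.7 − 2.5) = 14827.5 + 4485.1 = 19312.6 kip·in.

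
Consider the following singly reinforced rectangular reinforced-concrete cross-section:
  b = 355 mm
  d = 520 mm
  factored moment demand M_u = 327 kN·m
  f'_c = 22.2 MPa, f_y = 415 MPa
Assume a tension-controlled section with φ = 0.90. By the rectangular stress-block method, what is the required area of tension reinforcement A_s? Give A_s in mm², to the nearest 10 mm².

M_n = M_u/φ = 327/0.90 = 363.333 kN·m.
With M_n = 0.85 f'_c a b (d − a/2), solve the quadratic for a:
a = d − √(d² − 2M_n/(0.85 f'_c b)) = 520 − √(520² − 2 × 363.333×10⁶/(0.85 × 22.2 × 355)) = 117.60 mm.
A_s = 0.85 f'_c a b / f_y = 0.85 × 22.2 × 117.60 × 355 / 415 = 1898.3 mm².

A_s ≈ 1900 mm²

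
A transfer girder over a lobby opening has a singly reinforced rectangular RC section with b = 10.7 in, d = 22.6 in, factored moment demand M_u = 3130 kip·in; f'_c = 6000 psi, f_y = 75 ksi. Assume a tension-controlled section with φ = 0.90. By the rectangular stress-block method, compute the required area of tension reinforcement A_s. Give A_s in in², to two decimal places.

A_s ≈ 2.20 in²

M_n = M_u/φ = 3130/0.90 = 3477.78 kip·in.
From M_n = 0.85 f'_c a b (d − a/2):
a = d − √(d² − 2M_n/(0.85 f'_c b)) = 22.6 − √(22.6² − 2 × 3477.78/(0.85 × 6 × 10.7)) = 3.022 in.
A_s = 0.85 f'_c a b / f_y = 0.85 × 6 × 3.022 × 10.7 / 75 = 2.199 in².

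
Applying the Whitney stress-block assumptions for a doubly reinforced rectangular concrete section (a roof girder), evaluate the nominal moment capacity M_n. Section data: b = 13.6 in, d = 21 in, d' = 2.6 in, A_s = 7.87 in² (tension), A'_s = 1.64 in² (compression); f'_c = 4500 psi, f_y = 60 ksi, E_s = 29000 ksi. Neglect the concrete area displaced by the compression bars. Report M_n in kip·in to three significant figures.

Assume both steels yield.
a = (A_s − A'_s) f_y/(0.85 f'_c b) = (7.87 − 1.64) × 60/(0.85 × 4.5 × 13.6) = 7.186 in.
c = a/β₁ = 7.186/0.825 = 8.710 in; ε'_s = 0.003(c − d')/c = 0.0021 ≥ ε_y = 0.0021, so the compression steel yields.
M_n = (A_s − A'_s) f_y (d − a/2) + A'_s f_y (d − d') = 373.8 × (21 − 3.593) + 98.4 × (21 − 2.6) = 6506.7 + 1810.6 = 8317.3 kip·in.

M_n ≈ 8320 kip·in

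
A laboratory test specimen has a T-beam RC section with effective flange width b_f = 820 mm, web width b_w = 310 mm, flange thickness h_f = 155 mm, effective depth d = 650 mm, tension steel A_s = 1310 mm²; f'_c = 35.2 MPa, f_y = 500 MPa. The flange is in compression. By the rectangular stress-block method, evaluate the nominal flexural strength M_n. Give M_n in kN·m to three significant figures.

Tension: T = A_s f_y = 1310 × 500 = 655000 N.
Try a within the flange: a = T/(0.85 f'_c b_f) = 655000/(0.85 × 35.2 × 820) = 26.70 mm.
Since a = 26.70 ≤ h_f = 155 mm, the stress block lies entirely in the flange; analyse as a rectangular beam of width b_f.
M_n = T(d − a/2) = 655000 × (650 − 13.35) = 417.01 × 10⁶ N·mm.
M_n = 417.01 kN·m.

M_n ≈ 417 kN·m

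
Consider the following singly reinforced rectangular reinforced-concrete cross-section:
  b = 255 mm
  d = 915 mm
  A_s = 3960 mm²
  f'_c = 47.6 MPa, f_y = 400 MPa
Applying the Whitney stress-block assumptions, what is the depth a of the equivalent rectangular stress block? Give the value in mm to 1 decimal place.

a ≈ 153.5 mm

T = A_s f_y = 3960 × 400 = 1584000 N = 1584 kN.
Setting C = 0.85 f'_c a b equal to T: a = 1584000/(0.85 × 47.6 × 255) = 153.5 mm.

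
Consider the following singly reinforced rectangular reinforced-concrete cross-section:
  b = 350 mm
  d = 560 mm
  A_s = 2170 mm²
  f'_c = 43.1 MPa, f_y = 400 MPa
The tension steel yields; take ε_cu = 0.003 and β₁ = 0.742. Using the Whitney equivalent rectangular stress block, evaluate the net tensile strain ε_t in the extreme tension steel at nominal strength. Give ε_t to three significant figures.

ε_t ≈ 0.0154

a = A_s f_y/(0.85 f'_c b) = 67.69 mm.
β₁ = 0.742, so c = a/β₁ = 67.69/0.742 = 91.23 mm.
From the linear strain diagram with ε_cu = 0.003: ε_t = 0.003 (d − c)/c = 0.003 × (560 − 91.23)/91.23 = 0.0154.
Since ε_t ≥ 0.005, the section is tension-controlled.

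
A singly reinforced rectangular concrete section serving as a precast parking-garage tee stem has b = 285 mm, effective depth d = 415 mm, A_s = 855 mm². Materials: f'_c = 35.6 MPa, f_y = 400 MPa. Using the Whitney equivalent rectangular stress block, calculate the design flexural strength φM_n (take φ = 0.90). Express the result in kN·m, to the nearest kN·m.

T = A_s f_y = 855 × 400 = 342000 N = 342 kN.
From C = T: a = T/(0.85 f'_c b) = 342000/(0.85 × 35.6 × 285) = 39.66 mm.
M_n = T(d − a/2) = 342 kN × (415 − 19.83) mm = 135.15 kN·m.
φM_n = 0.90 × 135.15 = 121.64 kN·m.

φM_n ≈ 122 kN·m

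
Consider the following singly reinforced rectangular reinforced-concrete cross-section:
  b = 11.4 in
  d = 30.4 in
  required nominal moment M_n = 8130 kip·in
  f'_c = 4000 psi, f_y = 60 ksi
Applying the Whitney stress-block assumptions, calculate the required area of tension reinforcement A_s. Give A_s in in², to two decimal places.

A_s ≈ 5.13 in²

From M_n = 0.85 f'_c a b (d − a/2):
a = d − √(d² − 2M_n/(0.85 f'_c b)) = 30.4 − √(30.4² − 2 × 8130/(0.85 × 4 × 11.4)) = 7.935 in.
A_s = 0.85 f'_c a b / f_y = 0.85 × 4 × 7.935 × 11.4 / 60 = 5.126 in².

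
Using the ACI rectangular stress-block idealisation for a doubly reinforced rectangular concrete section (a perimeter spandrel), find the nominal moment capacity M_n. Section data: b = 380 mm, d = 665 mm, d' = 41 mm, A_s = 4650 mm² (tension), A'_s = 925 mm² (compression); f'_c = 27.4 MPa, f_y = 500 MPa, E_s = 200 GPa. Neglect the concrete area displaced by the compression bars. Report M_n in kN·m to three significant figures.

Assume both tension and compression steel yield.
Net tension couple steel: A_s − A'_s = 3725 mm².
a = (A_s − A'_s) f_y / (0.85 f'_c b) = 1862500/(0.85 × 27.4 × 380) = 210.45 mm.
c = a/β₁ = 210.45/0.85 = 247.59 mm; ε'_s = 0.003(c − d')/c = 0.0025 ≥ f_y/E_s = 0.0025, so compression steel does yield.
M_n = (A_s − A'_s) f_y (d − a/2) + A'_s f_y (d − d') = [1862500 × (665 − 105.225) + 462500 × (665 − 41)] × 10⁻⁶ = 1042.58 + 288.60 = 1331.18 kN·m.

M_n ≈ 1330 kN·m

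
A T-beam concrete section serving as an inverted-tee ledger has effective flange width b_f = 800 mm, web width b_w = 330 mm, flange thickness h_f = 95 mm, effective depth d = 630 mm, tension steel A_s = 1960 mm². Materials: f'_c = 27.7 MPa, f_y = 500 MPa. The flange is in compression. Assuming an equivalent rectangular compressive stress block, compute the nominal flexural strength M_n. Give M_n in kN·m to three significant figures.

M_n ≈ 592 kN·m

Tension: T = A_s f_y = 1960 × 500 = 980000 N.
Try a within the flange: a = T/(0.85 f'_c b_f) = 980000/(0.85 × 27.7 × 800) = 52.03 mm.
Since a = 52.03 ≤ h_f = 95 mm, the stress block lies entirely in the flange; analyse as a rectangular beam of width b_f.
M_n = T(d − a/2) = 980000 × (630 − 26.015) = 591.91 × 10⁶ N·mm.
M_n = 591.91 kN·m.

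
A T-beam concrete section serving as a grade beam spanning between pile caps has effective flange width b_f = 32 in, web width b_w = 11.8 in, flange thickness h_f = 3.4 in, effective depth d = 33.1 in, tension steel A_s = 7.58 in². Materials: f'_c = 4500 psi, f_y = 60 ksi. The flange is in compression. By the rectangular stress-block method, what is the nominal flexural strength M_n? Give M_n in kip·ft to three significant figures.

Tension: T = A_s f_y = 7.58 × 60 = 454.8 kips.
Try a within the flange: a = T/(0.85 f'_c b_f) = 454.8/(0.85 × 4.5 × 32) = 3.716 in.
a = 3.716 > h_f = 3.4 in: the block extends into the web. Split into flange-overhang and web parts.
C_f = 0.85 f'_c (b_f − b_w) h_f = 0.85 × 4.5 × (32 − 11.8) × 3.4 = 262.7 kips.
Remaining web compression depth: a_w = (T − C_f)/(0.85 f'_c b_w) = (454.8 − 262.7)/(0.85 × 4.5 × 11.8) = 4.256 in.
M_n = C_f(d − h_f/2) + (T − C_f)(d − a_w/2) = 262.7 × (33.1 − 1.7) + 192.1 × (33.1 − 2.128) = 8248.8 + 5949.7 = 14198.5 kip·in.
M_n = 14198.5/12 = 1183.21 kip·ft.

M_n ≈ 1180 kip·ft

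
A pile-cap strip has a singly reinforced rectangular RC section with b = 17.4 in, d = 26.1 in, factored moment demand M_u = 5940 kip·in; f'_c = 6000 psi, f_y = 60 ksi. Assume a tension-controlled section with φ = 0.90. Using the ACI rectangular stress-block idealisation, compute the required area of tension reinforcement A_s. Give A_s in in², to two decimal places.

M_n = M_u/φ = 5940/0.90 = 6600 kip·in.
From M_n = 0.85 f'_c a b (d − a/2):
a = d − √(d² − 2M_n/(0.85 f'_c b)) = 26.1 − √(26.1² − 2 × 6600/(0.85 × 6 × 17.4)) = 3.025 in.
A_s = 0.85 f'_c a b / f_y = 0.85 × 6 × 3.025 × 17.4 / 60 = 4.474 in².

A_s ≈ 4.47 in²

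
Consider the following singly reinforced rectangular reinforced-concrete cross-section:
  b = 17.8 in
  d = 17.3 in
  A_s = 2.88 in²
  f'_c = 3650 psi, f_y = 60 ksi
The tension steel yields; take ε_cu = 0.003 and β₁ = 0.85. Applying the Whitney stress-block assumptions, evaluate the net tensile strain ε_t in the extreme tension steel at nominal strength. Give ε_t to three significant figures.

ε_t ≈ 0.0111

a = A_s f_y/(0.85 f'_c b) = 3.129 in.
β₁ = 0.85, so c = a/β₁ = 3.129/0.85 = 3.681 in.
From the linear strain diagram with ε_cu = 0.003: ε_t = 0.003 (d − c)/c = 0.003 × (17.3 − 3.681)/3.681 = 0.0111.
Since ε_t ≥ 0.005, the section is tension-controlled.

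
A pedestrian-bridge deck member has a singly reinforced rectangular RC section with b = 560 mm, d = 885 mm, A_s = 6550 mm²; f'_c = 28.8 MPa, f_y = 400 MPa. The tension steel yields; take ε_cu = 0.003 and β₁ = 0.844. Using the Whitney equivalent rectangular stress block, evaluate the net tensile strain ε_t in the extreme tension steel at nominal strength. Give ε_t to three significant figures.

a = A_s f_y/(0.85 f'_c b) = 191.12 mm.
β₁ = 0.844, so c = a/β₁ = 191.12/0.844 = 226.45 mm.
From the linear strain diagram with ε_cu = 0.003: ε_t = 0.003 (d − c)/c = 0.003 × (885 − 226.45)/226.45 = 0.00872.
Since ε_t ≥ 0.005, the section is tension-controlled.

ε_t ≈ 0.00872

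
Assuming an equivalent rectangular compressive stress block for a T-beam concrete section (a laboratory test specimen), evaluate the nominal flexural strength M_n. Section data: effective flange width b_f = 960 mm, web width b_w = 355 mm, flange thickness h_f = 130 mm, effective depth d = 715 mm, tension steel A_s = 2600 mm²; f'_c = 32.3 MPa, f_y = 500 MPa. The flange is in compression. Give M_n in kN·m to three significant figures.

Tension: T = A_s f_y = 2600 × 500 = 1300000 N.
Try a within the flange: a = T/(0.85 f'_c b_f) = 1300000/(0.85 × 32.3 × 960) = 49.32 mm.
Since a = 49.32 ≤ h_f = 130 mm, the stress block lies entirely in the flange; analyse as a rectangular beam of width b_f.
M_n = T(d − a/2) = 1300000 × (715 − 24.66) = 897.44 × 10⁶ N·mm.
M_n = 897.44 kN·m.

M_n ≈ 897 kN·m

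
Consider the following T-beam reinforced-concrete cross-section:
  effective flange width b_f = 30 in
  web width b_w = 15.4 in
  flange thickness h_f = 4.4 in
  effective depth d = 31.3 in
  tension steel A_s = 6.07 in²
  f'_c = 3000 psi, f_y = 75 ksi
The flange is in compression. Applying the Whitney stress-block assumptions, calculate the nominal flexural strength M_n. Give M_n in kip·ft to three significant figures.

Tension: T = A_s f_y = 6.07 × 75 = 455.25 kips.
Try a within the flange: a = T/(0.85 f'_c b_f) = 455.25/(0.85 × 3 × 30) = 5.951 in.
a = 5.951 > h_f = 4.4 in: the block extends into the web. Split into flange-overhang and web parts.
C_f = 0.85 f'_c (b_f − b_w) h_f = 0.85 × 3 × (30 − 15.4) × 4.4 = 163.8 kips.
Remaining web compression depth: a_w = (T − C_f)/(0.85 f'_c b_w) = (455.25 − 163.8)/(0.85 × 3 × 15.4) = 7.422 in.
M_n = C_f(d − h_f/2) + (T − C_f)(d − a_w/2) = 163.8 × (31.3 − 2.2) + 291.45 × (31.3 − 3.711) = 4766.6 + 8040.8 = 12807.4 kip·in.
M_n = 12807.4/12 = 1067.28 kip·ft.

M_n ≈ 1070 kip·ft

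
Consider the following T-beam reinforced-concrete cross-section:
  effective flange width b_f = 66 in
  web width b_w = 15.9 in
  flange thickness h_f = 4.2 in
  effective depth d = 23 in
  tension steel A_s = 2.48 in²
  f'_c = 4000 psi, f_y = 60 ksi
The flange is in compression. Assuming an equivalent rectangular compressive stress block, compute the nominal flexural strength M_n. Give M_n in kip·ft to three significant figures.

Tension: T = A_s f_y = 2.48 × 60 = 148.8 kips.
Try a within the flange: a = T/(0.85 f'_c b_f) = 148.8/(0.85 × 4 × 66) = 0.663 in.
Since a = 0.663 ≤ h_f = 4.2 in, the stress block lies entirely in the flange; analyse as a rectangular beam of width b_f.
M_n = T(d − a/2) = 148.8 × (23 − 0.3315) = 3373.1 kip·in.
M_n = 3373.1/12 = 281.09 kip·ft.

M_n ≈ 281 kip·ft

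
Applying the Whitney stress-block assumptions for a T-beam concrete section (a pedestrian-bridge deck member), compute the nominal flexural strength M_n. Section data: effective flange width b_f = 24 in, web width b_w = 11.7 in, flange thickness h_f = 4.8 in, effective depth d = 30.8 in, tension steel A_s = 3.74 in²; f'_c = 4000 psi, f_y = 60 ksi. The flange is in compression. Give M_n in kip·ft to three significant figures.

M_n ≈ 550 kip·ft

Tension: T = A_s f_y = 3.74 × 60 = 224.4 kips.
Try a within the flange: a = T/(0.85 f'_c b_f) = 224.4/(0.85 × 4 × 24) = 2.750 in.
Since a = 2.750 ≤ h_f = 4.8 in, the stress block lies entirely in the flange; analyse as a rectangular beam of width b_f.
M_n = T(d − a/2) = 224.4 × (30.8 − 1.375) = 6603.0 kip·in.
M_n = 6603.0/12 = 550.25 kip·ft.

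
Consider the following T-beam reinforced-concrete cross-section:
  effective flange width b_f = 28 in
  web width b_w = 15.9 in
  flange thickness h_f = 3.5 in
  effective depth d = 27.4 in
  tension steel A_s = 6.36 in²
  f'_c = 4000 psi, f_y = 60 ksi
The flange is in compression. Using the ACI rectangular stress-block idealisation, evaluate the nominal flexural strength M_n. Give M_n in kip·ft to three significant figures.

M_n ≈ 807 kip·ft

Tension: T = A_s f_y = 6.36 × 60 = 381.6 kips.
Try a within the flange: a = T/(0.85 f'_c b_f) = 381.6/(0.85 × 4 × 28) = 4.008 in.
a = 4.008 > h_f = 3.5 in: the block extends into the web. Split into flange-overhang and web parts.
C_f = 0.85 f'_c (b_f − b_w) h_f = 0.85 × 4 × (28 − 15.9) × 3.5 = 144.0 kips.
Remaining web compression depth: a_w = (T − C_f)/(0.85 f'_c b_w) = (381.6 − 144.0)/(0.85 × 4 × 15.9) = 4.395 in.
M_n = C_f(d − h_f/2) + (T − C_f)(d − a_w/2) = 144.0 × (27.4 − 1.75) + 237.6 × (27.4 − 2.1975) = 3693.6 + 5988.1 = 9681.7 kip·in.
M_n = 9681.7/12 = 806.81 kip·ft.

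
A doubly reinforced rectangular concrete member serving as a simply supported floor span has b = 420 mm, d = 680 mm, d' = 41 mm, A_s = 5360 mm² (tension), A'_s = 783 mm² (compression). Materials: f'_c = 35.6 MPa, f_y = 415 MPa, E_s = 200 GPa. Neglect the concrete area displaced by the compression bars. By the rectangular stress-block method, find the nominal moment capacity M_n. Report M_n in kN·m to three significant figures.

M_n ≈ 1360 kN·m

Assume both tension and compression steel yield.
Net tension couple steel: A_s − A'_s = 4577 mm².
a = (A_s − A'_s) f_y / (0.85 f'_c b) = 1899455/(0.85 × 35.6 × 420) = 149.46 mm.
c = a/β₁ = 149.46/0.796 = 187.76 mm; ε'_s = 0.003(c − d')/c = 0.0023 ≥ f_y/E_s = 0.0021, so compression steel does yield.
M_n = (A_s − A'_s) f_y (d − a/2) + A'_s f_y (d − d') = [1899455 × (680 − 74.73) + 324945 × (680 − 41)] × 10⁻⁶ = 1149.68 + 207.64 = 1357.32 kN·m.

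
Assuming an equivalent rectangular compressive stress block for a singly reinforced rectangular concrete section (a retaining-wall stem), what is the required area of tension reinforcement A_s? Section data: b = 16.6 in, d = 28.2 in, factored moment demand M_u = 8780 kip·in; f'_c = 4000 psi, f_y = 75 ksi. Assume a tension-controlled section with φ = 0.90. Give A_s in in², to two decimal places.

M_n = M_u/φ = 8780/0.90 = 9755.56 kip·in.
From M_n = 0.85 f'_c a b (d − a/2):
a = d − √(d² − 2M_n/(0.85 f'_c b)) = 28.2 − √(28.2² − 2 × 9755.56/(0.85 × 4 × 16.6)) = 6.998 in.
A_s = 0.85 f'_c a b / f_y = 0.85 × 4 × 6.998 × 16.6 / 75 = 5.266 in².

A_s ≈ 5.27 in²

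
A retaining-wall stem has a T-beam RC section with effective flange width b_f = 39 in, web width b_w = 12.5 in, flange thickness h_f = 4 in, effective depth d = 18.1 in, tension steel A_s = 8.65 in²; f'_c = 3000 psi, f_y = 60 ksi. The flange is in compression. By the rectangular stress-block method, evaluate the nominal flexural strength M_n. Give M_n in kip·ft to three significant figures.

M_n ≈ 657 kip·ft

Tension: T = A_s f_y = 8.65 × 60 = 519 kips.
Try a within the flange: a = T/(0.85 f'_c b_f) = 519/(0.85 × 3 × 39) = 5.219 in.
a = 5.219 > h_f = 4 in: the block extends into the web. Split into flange-overhang and web parts.
C_f = 0.85 f'_c (b_f − b_w) h_f = 0.85 × 3 × (39 − 12.5) × 4 = 270.3 kips.
Remaining web compression depth: a_w = (T − C_f)/(0.85 f'_c b_w) = (519 − 270.3)/(0.85 × 3 × 12.5) = 7.802 in.
M_n = C_f(d − h_f/2) + (T − C_f)(d − a_w/2) = 270.3 × (18.1 − 2) + 248.7 × (18.1 − 3.901) = 4351.8 + 3531.3 = 7883.1 kip·in.
M_n = 7883.1/12 = 656.93 kip·ft.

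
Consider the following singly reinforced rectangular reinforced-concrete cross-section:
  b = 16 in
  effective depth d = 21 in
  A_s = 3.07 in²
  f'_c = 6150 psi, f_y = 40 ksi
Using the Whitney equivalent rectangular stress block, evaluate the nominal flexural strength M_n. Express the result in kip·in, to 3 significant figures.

M_n ≈ 2490 kip·in

T = A_s f_y = 3.07 × 40 = 122.8 kips.
a = T/(0.85 f'_c b) = 122.8/(0.85 × 6.15 × 16) = 1.468 in.
M_n = T(d − a/2) = 122.8 × (21 − 0.734) = 2488.7 kip·in.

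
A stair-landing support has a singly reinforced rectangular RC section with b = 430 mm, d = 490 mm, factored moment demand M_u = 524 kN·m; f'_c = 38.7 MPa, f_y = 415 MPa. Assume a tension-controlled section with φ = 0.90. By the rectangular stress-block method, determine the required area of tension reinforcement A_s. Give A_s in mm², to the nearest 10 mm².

M_n = M_u/φ = 524/0.90 = 582.222 kN·m.
With M_n = 0.85 f'_c a b (d − a/2), solve the quadratic for a:
a = d − √(d² − 2M_n/(0.85 f'_c b)) = 490 − √(490² − 2 × 582.222×10⁶/(0.85 × 38.7 × 430)) = 92.79 mm.
A_s = 0.85 f'_c a b / f_y = 0.85 × 38.7 × 92.79 × 430 / 415 = 3162.7 mm².

A_s ≈ 3160 mm²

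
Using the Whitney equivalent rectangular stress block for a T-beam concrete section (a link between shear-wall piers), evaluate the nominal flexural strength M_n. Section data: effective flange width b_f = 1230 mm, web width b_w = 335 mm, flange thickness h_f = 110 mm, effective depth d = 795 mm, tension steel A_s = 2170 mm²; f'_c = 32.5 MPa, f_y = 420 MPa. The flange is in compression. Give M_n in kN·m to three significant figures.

M_n ≈ 712 kN·m

Tension: T = A_s f_y = 2170 × 420 = 911400 N.
Try a within the flange: a = T/(0.85 f'_c b_f) = 911400/(0.85 × 32.5 × 1230) = 26.82 mm.
Since a = 26.82 ≤ h_f = 110 mm, the stress block lies entirely in the flange; analyse as a rectangular beam of width b_f.
M_n = T(d − a/2) = 911400 × (795 − 13.41) = 712.34 × 10⁶ N·mm.
M_n = 712.34 kN·m.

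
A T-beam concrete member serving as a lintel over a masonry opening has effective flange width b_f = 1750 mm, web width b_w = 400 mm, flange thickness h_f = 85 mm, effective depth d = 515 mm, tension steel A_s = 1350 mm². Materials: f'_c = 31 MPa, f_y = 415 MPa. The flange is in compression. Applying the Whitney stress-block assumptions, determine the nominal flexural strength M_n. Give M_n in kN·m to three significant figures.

Tension: T = A_s f_y = 1350 × 415 = 560250 N.
Try a within the flange: a = T/(0.85 f'_c b_f) = 560250/(0.85 × 31 × 1750) = 12.15 mm.
Since a = 12.15 ≤ h_f = 85 mm, the stress block lies entirely in the flange; analyse as a rectangular beam of width b_f.
M_n = T(d − a/2) = 560250 × (515 − 6.075) = 285.13 × 10⁶ N·mm.
M_n = 285.13 kN·m.

M_n ≈ 285 kN·m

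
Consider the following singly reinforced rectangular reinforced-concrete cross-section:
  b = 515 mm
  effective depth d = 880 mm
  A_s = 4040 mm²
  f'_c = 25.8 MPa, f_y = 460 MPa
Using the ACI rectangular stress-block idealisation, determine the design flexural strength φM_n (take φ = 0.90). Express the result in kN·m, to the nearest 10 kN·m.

T = A_s f_y = 4040 × 460 = 1858400 N = 1858.4 kN.
From C = T: a = T/(0.85 f'_c b) = 1858400/(0.85 × 25.8 × 515) = 164.55 mm.
M_n = T(d − a/2) = 1858.4 kN × (880 − 82.275) mm = 1482.49 kN·m.
φM_n = 0.90 × 1482.49 = 1334.24 kN·m.

φM_n ≈ 1330 kN·m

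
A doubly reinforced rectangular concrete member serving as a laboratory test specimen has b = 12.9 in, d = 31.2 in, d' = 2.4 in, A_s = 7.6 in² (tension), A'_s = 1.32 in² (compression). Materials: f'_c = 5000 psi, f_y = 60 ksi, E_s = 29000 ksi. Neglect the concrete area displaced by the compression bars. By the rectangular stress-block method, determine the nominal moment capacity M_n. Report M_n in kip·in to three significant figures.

Assume both steels yield.
a = (A_s − A'_s) f_y/(0.85 f'_c b) = (7.6 − 1.32) × 60/(0.85 × 5 × 12.9) = 6.873 in.
c = a/β₁ = 6.873/0.8 = 8.591 in; ε'_s = 0.003(c − d')/c = 0.0022 ≥ ε_y = 0.0021, so the compression steel yields.
M_n = (A_s − A'_s) f_y (d − a/2) + A'_s f_y (d − d') = 376.8 × (31.2 − 3.4365) + 79.2 × (31.2 − 2.4) = 10461.3 + 2281.0 = 12742.3 kip·in.

M_n ≈ 12700 kip·in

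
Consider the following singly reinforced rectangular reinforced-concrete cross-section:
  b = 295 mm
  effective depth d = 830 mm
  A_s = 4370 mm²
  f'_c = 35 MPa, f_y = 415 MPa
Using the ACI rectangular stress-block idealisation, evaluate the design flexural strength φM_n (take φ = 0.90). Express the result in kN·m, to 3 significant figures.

φM_n ≈ 1190 kN·m

T = A_s f_y = 4370 × 415 = 1813550 N = 1813.55 kN.
From C = T: a = T/(0.85 f'_c b) = 1813550/(0.85 × 35 × 295) = 206.64 mm.
M_n = T(d − a/2) = 1813.55 kN × (830 − 103.32) mm = 1317.87 kN·m.
φM_n = 0.90 × 1317.87 = 1186.08 kN·m.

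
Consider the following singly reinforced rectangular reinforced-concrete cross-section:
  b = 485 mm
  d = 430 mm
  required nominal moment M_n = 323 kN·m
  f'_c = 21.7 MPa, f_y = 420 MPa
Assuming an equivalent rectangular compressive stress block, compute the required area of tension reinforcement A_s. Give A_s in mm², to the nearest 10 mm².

A_s ≈ 2010 mm²

With M_n = 0.85 f'_c a b (d − a/2), solve the quadratic for a:
a = d − √(d² − 2M_n/(0.85 f'_c b)) = 430 − √(430² − 2 × 323×10⁶/(0.85 × 21.7 × 485)) = 94.31 mm.
A_s = 0.85 f'_c a b / f_y = 0.85 × 21.7 × 94.31 × 485 / 420 = 2008.8 mm².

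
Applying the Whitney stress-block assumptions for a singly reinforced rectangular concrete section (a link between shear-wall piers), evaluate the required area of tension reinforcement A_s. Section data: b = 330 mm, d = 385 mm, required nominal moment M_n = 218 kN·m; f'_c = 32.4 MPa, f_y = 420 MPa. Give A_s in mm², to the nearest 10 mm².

With M_n = 0.85 f'_c a b (d − a/2), solve the quadratic for a:
a = d − √(d² − 2M_n/(0.85 f'_c b)) = 385 − √(385² − 2 × 218×10⁶/(0.85 × 32.4 × 330)) = 68.38 mm.
A_s = 0.85 f'_c a b / f_y = 0.85 × 32.4 × 68.38 × 330 / 420 = 1479.6 mm².

A_s ≈ 1480 mm²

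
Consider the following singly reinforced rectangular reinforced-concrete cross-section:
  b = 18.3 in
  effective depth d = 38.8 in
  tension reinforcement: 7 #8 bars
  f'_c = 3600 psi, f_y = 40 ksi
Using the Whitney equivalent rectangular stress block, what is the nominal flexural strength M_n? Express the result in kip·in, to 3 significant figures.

A_s = 7 × 0.79 = 5.53 in².
T = A_s f_y = 5.53 × 40 = 221.2 kips.
a = T/(0.85 f'_c b) = 221.2/(0.85 × 3.6 × 18.3) = 3.950 in.
M_n = T(d − a/2) = 221.2 × (38.8 − 1.975) = 8145.7 kip·in.

M_n ≈ 8150 kip·in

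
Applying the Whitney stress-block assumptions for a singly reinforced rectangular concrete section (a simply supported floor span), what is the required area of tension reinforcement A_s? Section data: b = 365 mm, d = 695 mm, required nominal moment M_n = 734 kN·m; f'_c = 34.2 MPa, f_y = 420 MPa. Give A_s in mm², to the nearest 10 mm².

A_s ≈ 2730 mm²

With M_n = 0.85 f'_c a b (d − a/2), solve the quadratic for a:
a = d − √(d² − 2M_n/(0.85 f'_c b)) = 695 − √(695² − 2 × 734×10⁶/(0.85 × 34.2 × 365)) = 107.91 mm.
A_s = 0.85 f'_c a b / f_y = 0.85 × 34.2 × 107.91 × 365 / 420 = 2726.2 mm².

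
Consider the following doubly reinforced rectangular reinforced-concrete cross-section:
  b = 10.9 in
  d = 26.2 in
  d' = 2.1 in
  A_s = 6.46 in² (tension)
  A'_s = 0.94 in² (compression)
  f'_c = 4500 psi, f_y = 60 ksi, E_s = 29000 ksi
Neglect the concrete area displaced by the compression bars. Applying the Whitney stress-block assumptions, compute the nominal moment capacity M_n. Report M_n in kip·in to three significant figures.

M_n ≈ 8720 kip·in

Assume both steels yield.
a = (A_s − A'_s) f_y/(0.85 f'_c b) = (6.46 − 0.94) × 60/(0.85 × 4.5 × 10.9) = 7.944 in.
c = a/β₁ = 7.944/0.825 = 9.629 in; ε'_s = 0.003(c − d')/c = 0.0023 ≥ ε_y = 0.0021, so the compression steel yields.
M_n = (A_s − A'_s) f_y (d − a/2) + A'_s f_y (d − d') = 331.2 × (26.2 − 3.972) + 56.4 × (26.2 − 2.1) = 7361.9 + 1359.2 = 8721.1 kip·in.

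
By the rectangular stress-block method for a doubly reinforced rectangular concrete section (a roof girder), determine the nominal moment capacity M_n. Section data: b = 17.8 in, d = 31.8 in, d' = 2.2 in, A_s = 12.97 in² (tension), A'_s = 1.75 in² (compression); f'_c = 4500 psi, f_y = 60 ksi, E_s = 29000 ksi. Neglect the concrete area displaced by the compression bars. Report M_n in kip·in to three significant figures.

Assume both steels yield.
a = (A_s − A'_s) f_y/(0.85 f'_c b) = (12.97 − 1.75) × 60/(0.85 × 4.5 × 17.8) = 9.888 in.
c = a/β₁ = 9.888/0.825 = 11.985 in; ε'_s = 0.003(c − d')/c = 0.0024 ≥ ε_y = 0.0021, so the compression steel yields.
M_n = (A_s − A'_s) f_y (d − a/2) + A'_s f_y (d − d') = 673.2 × (31.8 − 4.944) + 105 × (31.8 − 2.2) = 18079.5 + 3108.0 = 21187.5 kip·in.

M_n ≈ 21200 kip·in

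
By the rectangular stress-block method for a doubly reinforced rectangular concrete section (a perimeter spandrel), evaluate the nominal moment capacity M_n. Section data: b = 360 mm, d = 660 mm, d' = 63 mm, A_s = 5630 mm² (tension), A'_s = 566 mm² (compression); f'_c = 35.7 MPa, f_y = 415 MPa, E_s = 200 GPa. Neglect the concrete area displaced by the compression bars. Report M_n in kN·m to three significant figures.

M_n ≈ 1330 kN·m

Assume both tension and compression steel yield.
Net tension couple steel: A_s − A'_s = 5064 mm².
a = (A_s − A'_s) f_y / (0.85 f'_c b) = 2101560/(0.85 × 35.7 × 360) = 192.38 mm.
c = a/β₁ = 192.38/0.795 = 241.99 mm; ε'_s = 0.003(c − d')/c = 0.0022 ≥ f_y/E_s = 0.0021, so compression steel does yield.
M_n = (A_s − A'_s) f_y (d − a/2) + A'_s f_y (d − d') = [2101560 × (660 − 96.19) + 234890 × (660 − 63)] × 10⁻⁶ = 1184.88 + 140.23 = 1325.11 kN·m.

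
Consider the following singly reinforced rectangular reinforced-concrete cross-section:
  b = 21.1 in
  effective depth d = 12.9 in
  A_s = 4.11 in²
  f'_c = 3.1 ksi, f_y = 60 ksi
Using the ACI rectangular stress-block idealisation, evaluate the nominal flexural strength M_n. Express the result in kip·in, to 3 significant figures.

M_n ≈ 2630 kip·in

T = A_s f_y = 4.11 × 60 = 246.6 kips.
a = T/(0.85 f'_c b) = 246.6/(0.85 × 3.1 × 21.1) = 4.435 in.
M_n = T(d − a/2) = 246.6 × (12.9 − 2.2175) = 2634.3 kip·in.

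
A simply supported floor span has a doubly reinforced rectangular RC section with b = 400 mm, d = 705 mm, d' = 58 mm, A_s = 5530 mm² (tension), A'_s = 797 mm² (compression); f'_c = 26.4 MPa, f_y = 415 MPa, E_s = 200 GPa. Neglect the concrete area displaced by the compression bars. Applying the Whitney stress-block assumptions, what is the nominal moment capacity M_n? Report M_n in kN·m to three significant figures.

Assume both tension and compression steel yield.
Net tension couple steel: A_s − A'_s = 4733 mm².
a = (A_s − A'_s) f_y / (0.85 f'_c b) = 1964195/(0.85 × 26.4 × 400) = 218.83 mm.
c = a/β₁ = 218.83/0.85 = 257.45 mm; ε'_s = 0.003(c − d')/c = 0.0023 ≥ f_y/E_s = 0.0021, so compression steel does yield.
M_n = (A_s − A'_s) f_y (d − a/2) + A'_s f_y (d − d') = [1964195 × (705 − 109.415) + 330755 × (705 − 58)] × 10⁻⁶ = 1169.85 + 214.00 = 1383.85 kN·m.

M_n ≈ 1380 kN·m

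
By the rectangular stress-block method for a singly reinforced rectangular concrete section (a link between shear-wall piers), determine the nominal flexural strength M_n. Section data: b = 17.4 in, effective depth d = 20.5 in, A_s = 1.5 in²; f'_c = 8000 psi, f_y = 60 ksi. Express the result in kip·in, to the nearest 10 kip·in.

T = A_s f_y = 1.5 × 60 = 90 kips.
a = T/(0.85 f'_c b) = 90/(0.85 × 8 × 17.4) = 0.761 in.
M_n = T(d − a/2) = 90 × (20.5 − 0.3805) = 1810.8 kip·in.

M_n ≈ 1810 kip·in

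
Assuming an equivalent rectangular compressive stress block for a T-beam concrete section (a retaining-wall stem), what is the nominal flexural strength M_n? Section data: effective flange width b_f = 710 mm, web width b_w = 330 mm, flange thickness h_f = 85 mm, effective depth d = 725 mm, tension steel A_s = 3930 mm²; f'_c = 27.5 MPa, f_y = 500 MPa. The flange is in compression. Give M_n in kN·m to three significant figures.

M_n ≈ 1300 kN·m

Tension: T = A_s f_y = 3930 × 500 = 1965000 N.
Try a within the flange: a = T/(0.85 f'_c b_f) = 1965000/(0.85 × 27.5 × 710) = 118.40 mm.
a = 118.40 > h_f = 85 mm: the block extends into the web. Split into flange-overhang and web parts.
C_f = 0.85 f'_c (b_f − b_w) h_f = 0.85 × 27.5 × (710 − 330) × 85 = 755013 N.
Remaining web compression depth: a_w = (T − C_f)/(0.85 f'_c b_w) = (1965000 − 755013)/(0.85 × 27.5 × 330) = 156.86 mm.
M_n = C_f(d − h_f/2) + (T − C_f)(d − a_w/2) = 755013 × (725 − 42.5) + 1209987 × (725 − 78.43) = 515.30 + 782.34 = 1297.64 × 10⁶ N·mm.
M_n = 1297.64 kN·m.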